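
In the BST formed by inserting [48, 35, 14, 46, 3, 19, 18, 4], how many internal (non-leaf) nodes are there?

Tree built from: [48, 35, 14, 46, 3, 19, 18, 4]
Tree (level-order array): [48, 35, None, 14, 46, 3, 19, None, None, None, 4, 18]
Rule: An internal node has at least one child.
Per-node child counts:
  node 48: 1 child(ren)
  node 35: 2 child(ren)
  node 14: 2 child(ren)
  node 3: 1 child(ren)
  node 4: 0 child(ren)
  node 19: 1 child(ren)
  node 18: 0 child(ren)
  node 46: 0 child(ren)
Matching nodes: [48, 35, 14, 3, 19]
Count of internal (non-leaf) nodes: 5


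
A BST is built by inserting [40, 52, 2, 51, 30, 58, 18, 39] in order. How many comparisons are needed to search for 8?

Search path for 8: 40 -> 2 -> 30 -> 18
Found: False
Comparisons: 4


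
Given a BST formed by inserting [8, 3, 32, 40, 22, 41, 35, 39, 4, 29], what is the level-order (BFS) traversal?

Tree insertion order: [8, 3, 32, 40, 22, 41, 35, 39, 4, 29]
Tree (level-order array): [8, 3, 32, None, 4, 22, 40, None, None, None, 29, 35, 41, None, None, None, 39]
BFS from the root, enqueuing left then right child of each popped node:
  queue [8] -> pop 8, enqueue [3, 32], visited so far: [8]
  queue [3, 32] -> pop 3, enqueue [4], visited so far: [8, 3]
  queue [32, 4] -> pop 32, enqueue [22, 40], visited so far: [8, 3, 32]
  queue [4, 22, 40] -> pop 4, enqueue [none], visited so far: [8, 3, 32, 4]
  queue [22, 40] -> pop 22, enqueue [29], visited so far: [8, 3, 32, 4, 22]
  queue [40, 29] -> pop 40, enqueue [35, 41], visited so far: [8, 3, 32, 4, 22, 40]
  queue [29, 35, 41] -> pop 29, enqueue [none], visited so far: [8, 3, 32, 4, 22, 40, 29]
  queue [35, 41] -> pop 35, enqueue [39], visited so far: [8, 3, 32, 4, 22, 40, 29, 35]
  queue [41, 39] -> pop 41, enqueue [none], visited so far: [8, 3, 32, 4, 22, 40, 29, 35, 41]
  queue [39] -> pop 39, enqueue [none], visited so far: [8, 3, 32, 4, 22, 40, 29, 35, 41, 39]
Result: [8, 3, 32, 4, 22, 40, 29, 35, 41, 39]


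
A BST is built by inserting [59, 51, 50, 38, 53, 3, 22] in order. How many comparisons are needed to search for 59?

Search path for 59: 59
Found: True
Comparisons: 1


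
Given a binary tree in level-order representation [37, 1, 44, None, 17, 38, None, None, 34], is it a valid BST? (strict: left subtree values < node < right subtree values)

Level-order array: [37, 1, 44, None, 17, 38, None, None, 34]
Validate using subtree bounds (lo, hi): at each node, require lo < value < hi,
then recurse left with hi=value and right with lo=value.
Preorder trace (stopping at first violation):
  at node 37 with bounds (-inf, +inf): OK
  at node 1 with bounds (-inf, 37): OK
  at node 17 with bounds (1, 37): OK
  at node 34 with bounds (17, 37): OK
  at node 44 with bounds (37, +inf): OK
  at node 38 with bounds (37, 44): OK
No violation found at any node.
Result: Valid BST


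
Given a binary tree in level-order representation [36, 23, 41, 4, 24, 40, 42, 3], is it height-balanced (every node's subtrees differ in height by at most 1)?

Tree (level-order array): [36, 23, 41, 4, 24, 40, 42, 3]
Definition: a tree is height-balanced if, at every node, |h(left) - h(right)| <= 1 (empty subtree has height -1).
Bottom-up per-node check:
  node 3: h_left=-1, h_right=-1, diff=0 [OK], height=0
  node 4: h_left=0, h_right=-1, diff=1 [OK], height=1
  node 24: h_left=-1, h_right=-1, diff=0 [OK], height=0
  node 23: h_left=1, h_right=0, diff=1 [OK], height=2
  node 40: h_left=-1, h_right=-1, diff=0 [OK], height=0
  node 42: h_left=-1, h_right=-1, diff=0 [OK], height=0
  node 41: h_left=0, h_right=0, diff=0 [OK], height=1
  node 36: h_left=2, h_right=1, diff=1 [OK], height=3
All nodes satisfy the balance condition.
Result: Balanced


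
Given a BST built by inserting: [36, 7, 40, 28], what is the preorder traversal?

Tree insertion order: [36, 7, 40, 28]
Tree (level-order array): [36, 7, 40, None, 28]
Preorder traversal: [36, 7, 28, 40]


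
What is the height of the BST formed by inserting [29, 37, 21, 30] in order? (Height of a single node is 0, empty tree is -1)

Insertion order: [29, 37, 21, 30]
Tree (level-order array): [29, 21, 37, None, None, 30]
Compute height bottom-up (empty subtree = -1):
  height(21) = 1 + max(-1, -1) = 0
  height(30) = 1 + max(-1, -1) = 0
  height(37) = 1 + max(0, -1) = 1
  height(29) = 1 + max(0, 1) = 2
Height = 2


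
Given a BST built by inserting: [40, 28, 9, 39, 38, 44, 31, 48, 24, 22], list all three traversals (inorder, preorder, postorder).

Tree insertion order: [40, 28, 9, 39, 38, 44, 31, 48, 24, 22]
Tree (level-order array): [40, 28, 44, 9, 39, None, 48, None, 24, 38, None, None, None, 22, None, 31]
Inorder (L, root, R): [9, 22, 24, 28, 31, 38, 39, 40, 44, 48]
Preorder (root, L, R): [40, 28, 9, 24, 22, 39, 38, 31, 44, 48]
Postorder (L, R, root): [22, 24, 9, 31, 38, 39, 28, 48, 44, 40]


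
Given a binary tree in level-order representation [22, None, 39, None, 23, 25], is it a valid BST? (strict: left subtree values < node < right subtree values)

Level-order array: [22, None, 39, None, 23, 25]
Validate using subtree bounds (lo, hi): at each node, require lo < value < hi,
then recurse left with hi=value and right with lo=value.
Preorder trace (stopping at first violation):
  at node 22 with bounds (-inf, +inf): OK
  at node 39 with bounds (22, +inf): OK
  at node 23 with bounds (39, +inf): VIOLATION
Node 23 violates its bound: not (39 < 23 < +inf).
Result: Not a valid BST


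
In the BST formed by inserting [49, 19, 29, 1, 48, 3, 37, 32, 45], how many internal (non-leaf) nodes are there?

Tree built from: [49, 19, 29, 1, 48, 3, 37, 32, 45]
Tree (level-order array): [49, 19, None, 1, 29, None, 3, None, 48, None, None, 37, None, 32, 45]
Rule: An internal node has at least one child.
Per-node child counts:
  node 49: 1 child(ren)
  node 19: 2 child(ren)
  node 1: 1 child(ren)
  node 3: 0 child(ren)
  node 29: 1 child(ren)
  node 48: 1 child(ren)
  node 37: 2 child(ren)
  node 32: 0 child(ren)
  node 45: 0 child(ren)
Matching nodes: [49, 19, 1, 29, 48, 37]
Count of internal (non-leaf) nodes: 6


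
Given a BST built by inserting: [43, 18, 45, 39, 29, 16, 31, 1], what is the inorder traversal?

Tree insertion order: [43, 18, 45, 39, 29, 16, 31, 1]
Tree (level-order array): [43, 18, 45, 16, 39, None, None, 1, None, 29, None, None, None, None, 31]
Inorder traversal: [1, 16, 18, 29, 31, 39, 43, 45]


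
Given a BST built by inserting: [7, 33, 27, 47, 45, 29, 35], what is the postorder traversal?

Tree insertion order: [7, 33, 27, 47, 45, 29, 35]
Tree (level-order array): [7, None, 33, 27, 47, None, 29, 45, None, None, None, 35]
Postorder traversal: [29, 27, 35, 45, 47, 33, 7]


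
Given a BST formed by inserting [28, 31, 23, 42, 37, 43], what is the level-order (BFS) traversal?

Tree insertion order: [28, 31, 23, 42, 37, 43]
Tree (level-order array): [28, 23, 31, None, None, None, 42, 37, 43]
BFS from the root, enqueuing left then right child of each popped node:
  queue [28] -> pop 28, enqueue [23, 31], visited so far: [28]
  queue [23, 31] -> pop 23, enqueue [none], visited so far: [28, 23]
  queue [31] -> pop 31, enqueue [42], visited so far: [28, 23, 31]
  queue [42] -> pop 42, enqueue [37, 43], visited so far: [28, 23, 31, 42]
  queue [37, 43] -> pop 37, enqueue [none], visited so far: [28, 23, 31, 42, 37]
  queue [43] -> pop 43, enqueue [none], visited so far: [28, 23, 31, 42, 37, 43]
Result: [28, 23, 31, 42, 37, 43]


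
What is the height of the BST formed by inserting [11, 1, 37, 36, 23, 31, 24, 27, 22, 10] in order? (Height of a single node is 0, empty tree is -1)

Insertion order: [11, 1, 37, 36, 23, 31, 24, 27, 22, 10]
Tree (level-order array): [11, 1, 37, None, 10, 36, None, None, None, 23, None, 22, 31, None, None, 24, None, None, 27]
Compute height bottom-up (empty subtree = -1):
  height(10) = 1 + max(-1, -1) = 0
  height(1) = 1 + max(-1, 0) = 1
  height(22) = 1 + max(-1, -1) = 0
  height(27) = 1 + max(-1, -1) = 0
  height(24) = 1 + max(-1, 0) = 1
  height(31) = 1 + max(1, -1) = 2
  height(23) = 1 + max(0, 2) = 3
  height(36) = 1 + max(3, -1) = 4
  height(37) = 1 + max(4, -1) = 5
  height(11) = 1 + max(1, 5) = 6
Height = 6


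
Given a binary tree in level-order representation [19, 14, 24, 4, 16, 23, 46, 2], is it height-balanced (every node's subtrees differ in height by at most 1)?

Tree (level-order array): [19, 14, 24, 4, 16, 23, 46, 2]
Definition: a tree is height-balanced if, at every node, |h(left) - h(right)| <= 1 (empty subtree has height -1).
Bottom-up per-node check:
  node 2: h_left=-1, h_right=-1, diff=0 [OK], height=0
  node 4: h_left=0, h_right=-1, diff=1 [OK], height=1
  node 16: h_left=-1, h_right=-1, diff=0 [OK], height=0
  node 14: h_left=1, h_right=0, diff=1 [OK], height=2
  node 23: h_left=-1, h_right=-1, diff=0 [OK], height=0
  node 46: h_left=-1, h_right=-1, diff=0 [OK], height=0
  node 24: h_left=0, h_right=0, diff=0 [OK], height=1
  node 19: h_left=2, h_right=1, diff=1 [OK], height=3
All nodes satisfy the balance condition.
Result: Balanced


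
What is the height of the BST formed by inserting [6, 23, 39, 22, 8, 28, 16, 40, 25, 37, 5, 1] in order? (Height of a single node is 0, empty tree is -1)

Insertion order: [6, 23, 39, 22, 8, 28, 16, 40, 25, 37, 5, 1]
Tree (level-order array): [6, 5, 23, 1, None, 22, 39, None, None, 8, None, 28, 40, None, 16, 25, 37]
Compute height bottom-up (empty subtree = -1):
  height(1) = 1 + max(-1, -1) = 0
  height(5) = 1 + max(0, -1) = 1
  height(16) = 1 + max(-1, -1) = 0
  height(8) = 1 + max(-1, 0) = 1
  height(22) = 1 + max(1, -1) = 2
  height(25) = 1 + max(-1, -1) = 0
  height(37) = 1 + max(-1, -1) = 0
  height(28) = 1 + max(0, 0) = 1
  height(40) = 1 + max(-1, -1) = 0
  height(39) = 1 + max(1, 0) = 2
  height(23) = 1 + max(2, 2) = 3
  height(6) = 1 + max(1, 3) = 4
Height = 4


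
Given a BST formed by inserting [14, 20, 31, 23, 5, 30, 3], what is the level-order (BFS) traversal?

Tree insertion order: [14, 20, 31, 23, 5, 30, 3]
Tree (level-order array): [14, 5, 20, 3, None, None, 31, None, None, 23, None, None, 30]
BFS from the root, enqueuing left then right child of each popped node:
  queue [14] -> pop 14, enqueue [5, 20], visited so far: [14]
  queue [5, 20] -> pop 5, enqueue [3], visited so far: [14, 5]
  queue [20, 3] -> pop 20, enqueue [31], visited so far: [14, 5, 20]
  queue [3, 31] -> pop 3, enqueue [none], visited so far: [14, 5, 20, 3]
  queue [31] -> pop 31, enqueue [23], visited so far: [14, 5, 20, 3, 31]
  queue [23] -> pop 23, enqueue [30], visited so far: [14, 5, 20, 3, 31, 23]
  queue [30] -> pop 30, enqueue [none], visited so far: [14, 5, 20, 3, 31, 23, 30]
Result: [14, 5, 20, 3, 31, 23, 30]


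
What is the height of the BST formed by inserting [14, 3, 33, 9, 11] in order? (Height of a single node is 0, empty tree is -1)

Insertion order: [14, 3, 33, 9, 11]
Tree (level-order array): [14, 3, 33, None, 9, None, None, None, 11]
Compute height bottom-up (empty subtree = -1):
  height(11) = 1 + max(-1, -1) = 0
  height(9) = 1 + max(-1, 0) = 1
  height(3) = 1 + max(-1, 1) = 2
  height(33) = 1 + max(-1, -1) = 0
  height(14) = 1 + max(2, 0) = 3
Height = 3


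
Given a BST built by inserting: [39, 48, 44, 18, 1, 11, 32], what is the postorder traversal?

Tree insertion order: [39, 48, 44, 18, 1, 11, 32]
Tree (level-order array): [39, 18, 48, 1, 32, 44, None, None, 11]
Postorder traversal: [11, 1, 32, 18, 44, 48, 39]


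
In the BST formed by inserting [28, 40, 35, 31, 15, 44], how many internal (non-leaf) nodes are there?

Tree built from: [28, 40, 35, 31, 15, 44]
Tree (level-order array): [28, 15, 40, None, None, 35, 44, 31]
Rule: An internal node has at least one child.
Per-node child counts:
  node 28: 2 child(ren)
  node 15: 0 child(ren)
  node 40: 2 child(ren)
  node 35: 1 child(ren)
  node 31: 0 child(ren)
  node 44: 0 child(ren)
Matching nodes: [28, 40, 35]
Count of internal (non-leaf) nodes: 3


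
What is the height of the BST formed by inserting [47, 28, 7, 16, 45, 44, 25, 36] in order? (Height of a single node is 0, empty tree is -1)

Insertion order: [47, 28, 7, 16, 45, 44, 25, 36]
Tree (level-order array): [47, 28, None, 7, 45, None, 16, 44, None, None, 25, 36]
Compute height bottom-up (empty subtree = -1):
  height(25) = 1 + max(-1, -1) = 0
  height(16) = 1 + max(-1, 0) = 1
  height(7) = 1 + max(-1, 1) = 2
  height(36) = 1 + max(-1, -1) = 0
  height(44) = 1 + max(0, -1) = 1
  height(45) = 1 + max(1, -1) = 2
  height(28) = 1 + max(2, 2) = 3
  height(47) = 1 + max(3, -1) = 4
Height = 4


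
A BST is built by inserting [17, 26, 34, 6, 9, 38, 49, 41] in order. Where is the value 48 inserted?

Starting tree (level order): [17, 6, 26, None, 9, None, 34, None, None, None, 38, None, 49, 41]
Insertion path: 17 -> 26 -> 34 -> 38 -> 49 -> 41
Result: insert 48 as right child of 41
Final tree (level order): [17, 6, 26, None, 9, None, 34, None, None, None, 38, None, 49, 41, None, None, 48]


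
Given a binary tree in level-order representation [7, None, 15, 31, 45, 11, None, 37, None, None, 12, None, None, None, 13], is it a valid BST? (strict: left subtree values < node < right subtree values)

Level-order array: [7, None, 15, 31, 45, 11, None, 37, None, None, 12, None, None, None, 13]
Validate using subtree bounds (lo, hi): at each node, require lo < value < hi,
then recurse left with hi=value and right with lo=value.
Preorder trace (stopping at first violation):
  at node 7 with bounds (-inf, +inf): OK
  at node 15 with bounds (7, +inf): OK
  at node 31 with bounds (7, 15): VIOLATION
Node 31 violates its bound: not (7 < 31 < 15).
Result: Not a valid BST


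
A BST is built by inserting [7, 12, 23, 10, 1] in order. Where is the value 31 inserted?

Starting tree (level order): [7, 1, 12, None, None, 10, 23]
Insertion path: 7 -> 12 -> 23
Result: insert 31 as right child of 23
Final tree (level order): [7, 1, 12, None, None, 10, 23, None, None, None, 31]


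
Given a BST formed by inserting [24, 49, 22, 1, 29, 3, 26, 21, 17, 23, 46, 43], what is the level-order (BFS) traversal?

Tree insertion order: [24, 49, 22, 1, 29, 3, 26, 21, 17, 23, 46, 43]
Tree (level-order array): [24, 22, 49, 1, 23, 29, None, None, 3, None, None, 26, 46, None, 21, None, None, 43, None, 17]
BFS from the root, enqueuing left then right child of each popped node:
  queue [24] -> pop 24, enqueue [22, 49], visited so far: [24]
  queue [22, 49] -> pop 22, enqueue [1, 23], visited so far: [24, 22]
  queue [49, 1, 23] -> pop 49, enqueue [29], visited so far: [24, 22, 49]
  queue [1, 23, 29] -> pop 1, enqueue [3], visited so far: [24, 22, 49, 1]
  queue [23, 29, 3] -> pop 23, enqueue [none], visited so far: [24, 22, 49, 1, 23]
  queue [29, 3] -> pop 29, enqueue [26, 46], visited so far: [24, 22, 49, 1, 23, 29]
  queue [3, 26, 46] -> pop 3, enqueue [21], visited so far: [24, 22, 49, 1, 23, 29, 3]
  queue [26, 46, 21] -> pop 26, enqueue [none], visited so far: [24, 22, 49, 1, 23, 29, 3, 26]
  queue [46, 21] -> pop 46, enqueue [43], visited so far: [24, 22, 49, 1, 23, 29, 3, 26, 46]
  queue [21, 43] -> pop 21, enqueue [17], visited so far: [24, 22, 49, 1, 23, 29, 3, 26, 46, 21]
  queue [43, 17] -> pop 43, enqueue [none], visited so far: [24, 22, 49, 1, 23, 29, 3, 26, 46, 21, 43]
  queue [17] -> pop 17, enqueue [none], visited so far: [24, 22, 49, 1, 23, 29, 3, 26, 46, 21, 43, 17]
Result: [24, 22, 49, 1, 23, 29, 3, 26, 46, 21, 43, 17]


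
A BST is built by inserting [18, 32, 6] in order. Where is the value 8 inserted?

Starting tree (level order): [18, 6, 32]
Insertion path: 18 -> 6
Result: insert 8 as right child of 6
Final tree (level order): [18, 6, 32, None, 8]


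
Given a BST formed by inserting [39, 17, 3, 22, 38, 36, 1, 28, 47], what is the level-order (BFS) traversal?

Tree insertion order: [39, 17, 3, 22, 38, 36, 1, 28, 47]
Tree (level-order array): [39, 17, 47, 3, 22, None, None, 1, None, None, 38, None, None, 36, None, 28]
BFS from the root, enqueuing left then right child of each popped node:
  queue [39] -> pop 39, enqueue [17, 47], visited so far: [39]
  queue [17, 47] -> pop 17, enqueue [3, 22], visited so far: [39, 17]
  queue [47, 3, 22] -> pop 47, enqueue [none], visited so far: [39, 17, 47]
  queue [3, 22] -> pop 3, enqueue [1], visited so far: [39, 17, 47, 3]
  queue [22, 1] -> pop 22, enqueue [38], visited so far: [39, 17, 47, 3, 22]
  queue [1, 38] -> pop 1, enqueue [none], visited so far: [39, 17, 47, 3, 22, 1]
  queue [38] -> pop 38, enqueue [36], visited so far: [39, 17, 47, 3, 22, 1, 38]
  queue [36] -> pop 36, enqueue [28], visited so far: [39, 17, 47, 3, 22, 1, 38, 36]
  queue [28] -> pop 28, enqueue [none], visited so far: [39, 17, 47, 3, 22, 1, 38, 36, 28]
Result: [39, 17, 47, 3, 22, 1, 38, 36, 28]


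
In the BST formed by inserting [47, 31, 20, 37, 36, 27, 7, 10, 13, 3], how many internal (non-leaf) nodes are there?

Tree built from: [47, 31, 20, 37, 36, 27, 7, 10, 13, 3]
Tree (level-order array): [47, 31, None, 20, 37, 7, 27, 36, None, 3, 10, None, None, None, None, None, None, None, 13]
Rule: An internal node has at least one child.
Per-node child counts:
  node 47: 1 child(ren)
  node 31: 2 child(ren)
  node 20: 2 child(ren)
  node 7: 2 child(ren)
  node 3: 0 child(ren)
  node 10: 1 child(ren)
  node 13: 0 child(ren)
  node 27: 0 child(ren)
  node 37: 1 child(ren)
  node 36: 0 child(ren)
Matching nodes: [47, 31, 20, 7, 10, 37]
Count of internal (non-leaf) nodes: 6


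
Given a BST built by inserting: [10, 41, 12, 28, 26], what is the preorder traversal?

Tree insertion order: [10, 41, 12, 28, 26]
Tree (level-order array): [10, None, 41, 12, None, None, 28, 26]
Preorder traversal: [10, 41, 12, 28, 26]


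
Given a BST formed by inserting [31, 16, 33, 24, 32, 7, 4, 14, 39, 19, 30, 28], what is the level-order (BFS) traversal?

Tree insertion order: [31, 16, 33, 24, 32, 7, 4, 14, 39, 19, 30, 28]
Tree (level-order array): [31, 16, 33, 7, 24, 32, 39, 4, 14, 19, 30, None, None, None, None, None, None, None, None, None, None, 28]
BFS from the root, enqueuing left then right child of each popped node:
  queue [31] -> pop 31, enqueue [16, 33], visited so far: [31]
  queue [16, 33] -> pop 16, enqueue [7, 24], visited so far: [31, 16]
  queue [33, 7, 24] -> pop 33, enqueue [32, 39], visited so far: [31, 16, 33]
  queue [7, 24, 32, 39] -> pop 7, enqueue [4, 14], visited so far: [31, 16, 33, 7]
  queue [24, 32, 39, 4, 14] -> pop 24, enqueue [19, 30], visited so far: [31, 16, 33, 7, 24]
  queue [32, 39, 4, 14, 19, 30] -> pop 32, enqueue [none], visited so far: [31, 16, 33, 7, 24, 32]
  queue [39, 4, 14, 19, 30] -> pop 39, enqueue [none], visited so far: [31, 16, 33, 7, 24, 32, 39]
  queue [4, 14, 19, 30] -> pop 4, enqueue [none], visited so far: [31, 16, 33, 7, 24, 32, 39, 4]
  queue [14, 19, 30] -> pop 14, enqueue [none], visited so far: [31, 16, 33, 7, 24, 32, 39, 4, 14]
  queue [19, 30] -> pop 19, enqueue [none], visited so far: [31, 16, 33, 7, 24, 32, 39, 4, 14, 19]
  queue [30] -> pop 30, enqueue [28], visited so far: [31, 16, 33, 7, 24, 32, 39, 4, 14, 19, 30]
  queue [28] -> pop 28, enqueue [none], visited so far: [31, 16, 33, 7, 24, 32, 39, 4, 14, 19, 30, 28]
Result: [31, 16, 33, 7, 24, 32, 39, 4, 14, 19, 30, 28]


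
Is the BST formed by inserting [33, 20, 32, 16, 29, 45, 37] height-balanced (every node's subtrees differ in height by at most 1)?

Tree (level-order array): [33, 20, 45, 16, 32, 37, None, None, None, 29]
Definition: a tree is height-balanced if, at every node, |h(left) - h(right)| <= 1 (empty subtree has height -1).
Bottom-up per-node check:
  node 16: h_left=-1, h_right=-1, diff=0 [OK], height=0
  node 29: h_left=-1, h_right=-1, diff=0 [OK], height=0
  node 32: h_left=0, h_right=-1, diff=1 [OK], height=1
  node 20: h_left=0, h_right=1, diff=1 [OK], height=2
  node 37: h_left=-1, h_right=-1, diff=0 [OK], height=0
  node 45: h_left=0, h_right=-1, diff=1 [OK], height=1
  node 33: h_left=2, h_right=1, diff=1 [OK], height=3
All nodes satisfy the balance condition.
Result: Balanced


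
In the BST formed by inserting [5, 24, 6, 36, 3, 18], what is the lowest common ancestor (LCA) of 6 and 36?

Tree insertion order: [5, 24, 6, 36, 3, 18]
Tree (level-order array): [5, 3, 24, None, None, 6, 36, None, 18]
In a BST, the LCA of p=6, q=36 is the first node v on the
root-to-leaf path with p <= v <= q (go left if both < v, right if both > v).
Walk from root:
  at 5: both 6 and 36 > 5, go right
  at 24: 6 <= 24 <= 36, this is the LCA
LCA = 24


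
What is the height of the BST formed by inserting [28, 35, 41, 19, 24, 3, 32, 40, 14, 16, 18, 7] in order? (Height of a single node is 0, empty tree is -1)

Insertion order: [28, 35, 41, 19, 24, 3, 32, 40, 14, 16, 18, 7]
Tree (level-order array): [28, 19, 35, 3, 24, 32, 41, None, 14, None, None, None, None, 40, None, 7, 16, None, None, None, None, None, 18]
Compute height bottom-up (empty subtree = -1):
  height(7) = 1 + max(-1, -1) = 0
  height(18) = 1 + max(-1, -1) = 0
  height(16) = 1 + max(-1, 0) = 1
  height(14) = 1 + max(0, 1) = 2
  height(3) = 1 + max(-1, 2) = 3
  height(24) = 1 + max(-1, -1) = 0
  height(19) = 1 + max(3, 0) = 4
  height(32) = 1 + max(-1, -1) = 0
  height(40) = 1 + max(-1, -1) = 0
  height(41) = 1 + max(0, -1) = 1
  height(35) = 1 + max(0, 1) = 2
  height(28) = 1 + max(4, 2) = 5
Height = 5


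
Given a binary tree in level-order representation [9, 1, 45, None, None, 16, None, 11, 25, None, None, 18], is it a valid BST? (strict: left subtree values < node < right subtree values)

Level-order array: [9, 1, 45, None, None, 16, None, 11, 25, None, None, 18]
Validate using subtree bounds (lo, hi): at each node, require lo < value < hi,
then recurse left with hi=value and right with lo=value.
Preorder trace (stopping at first violation):
  at node 9 with bounds (-inf, +inf): OK
  at node 1 with bounds (-inf, 9): OK
  at node 45 with bounds (9, +inf): OK
  at node 16 with bounds (9, 45): OK
  at node 11 with bounds (9, 16): OK
  at node 25 with bounds (16, 45): OK
  at node 18 with bounds (16, 25): OK
No violation found at any node.
Result: Valid BST


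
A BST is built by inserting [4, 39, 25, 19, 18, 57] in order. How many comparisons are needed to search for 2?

Search path for 2: 4
Found: False
Comparisons: 1


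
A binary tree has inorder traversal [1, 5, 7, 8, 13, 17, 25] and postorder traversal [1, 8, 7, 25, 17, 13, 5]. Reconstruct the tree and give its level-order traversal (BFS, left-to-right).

Inorder:   [1, 5, 7, 8, 13, 17, 25]
Postorder: [1, 8, 7, 25, 17, 13, 5]
Algorithm: postorder visits root last, so walk postorder right-to-left;
each value is the root of the current inorder slice — split it at that
value, recurse on the right subtree first, then the left.
Recursive splits:
  root=5; inorder splits into left=[1], right=[7, 8, 13, 17, 25]
  root=13; inorder splits into left=[7, 8], right=[17, 25]
  root=17; inorder splits into left=[], right=[25]
  root=25; inorder splits into left=[], right=[]
  root=7; inorder splits into left=[], right=[8]
  root=8; inorder splits into left=[], right=[]
  root=1; inorder splits into left=[], right=[]
Reconstructed level-order: [5, 1, 13, 7, 17, 8, 25]


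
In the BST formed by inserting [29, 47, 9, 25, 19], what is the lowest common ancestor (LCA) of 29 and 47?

Tree insertion order: [29, 47, 9, 25, 19]
Tree (level-order array): [29, 9, 47, None, 25, None, None, 19]
In a BST, the LCA of p=29, q=47 is the first node v on the
root-to-leaf path with p <= v <= q (go left if both < v, right if both > v).
Walk from root:
  at 29: 29 <= 29 <= 47, this is the LCA
LCA = 29


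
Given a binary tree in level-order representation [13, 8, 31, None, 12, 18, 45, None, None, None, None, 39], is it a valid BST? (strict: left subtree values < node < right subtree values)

Level-order array: [13, 8, 31, None, 12, 18, 45, None, None, None, None, 39]
Validate using subtree bounds (lo, hi): at each node, require lo < value < hi,
then recurse left with hi=value and right with lo=value.
Preorder trace (stopping at first violation):
  at node 13 with bounds (-inf, +inf): OK
  at node 8 with bounds (-inf, 13): OK
  at node 12 with bounds (8, 13): OK
  at node 31 with bounds (13, +inf): OK
  at node 18 with bounds (13, 31): OK
  at node 45 with bounds (31, +inf): OK
  at node 39 with bounds (31, 45): OK
No violation found at any node.
Result: Valid BST


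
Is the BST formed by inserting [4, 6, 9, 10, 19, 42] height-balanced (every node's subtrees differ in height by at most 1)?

Tree (level-order array): [4, None, 6, None, 9, None, 10, None, 19, None, 42]
Definition: a tree is height-balanced if, at every node, |h(left) - h(right)| <= 1 (empty subtree has height -1).
Bottom-up per-node check:
  node 42: h_left=-1, h_right=-1, diff=0 [OK], height=0
  node 19: h_left=-1, h_right=0, diff=1 [OK], height=1
  node 10: h_left=-1, h_right=1, diff=2 [FAIL (|-1-1|=2 > 1)], height=2
  node 9: h_left=-1, h_right=2, diff=3 [FAIL (|-1-2|=3 > 1)], height=3
  node 6: h_left=-1, h_right=3, diff=4 [FAIL (|-1-3|=4 > 1)], height=4
  node 4: h_left=-1, h_right=4, diff=5 [FAIL (|-1-4|=5 > 1)], height=5
Node 10 violates the condition: |-1 - 1| = 2 > 1.
Result: Not balanced


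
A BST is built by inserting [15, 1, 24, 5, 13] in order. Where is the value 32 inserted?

Starting tree (level order): [15, 1, 24, None, 5, None, None, None, 13]
Insertion path: 15 -> 24
Result: insert 32 as right child of 24
Final tree (level order): [15, 1, 24, None, 5, None, 32, None, 13]


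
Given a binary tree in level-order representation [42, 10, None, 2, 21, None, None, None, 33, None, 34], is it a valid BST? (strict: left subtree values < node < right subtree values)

Level-order array: [42, 10, None, 2, 21, None, None, None, 33, None, 34]
Validate using subtree bounds (lo, hi): at each node, require lo < value < hi,
then recurse left with hi=value and right with lo=value.
Preorder trace (stopping at first violation):
  at node 42 with bounds (-inf, +inf): OK
  at node 10 with bounds (-inf, 42): OK
  at node 2 with bounds (-inf, 10): OK
  at node 21 with bounds (10, 42): OK
  at node 33 with bounds (21, 42): OK
  at node 34 with bounds (33, 42): OK
No violation found at any node.
Result: Valid BST


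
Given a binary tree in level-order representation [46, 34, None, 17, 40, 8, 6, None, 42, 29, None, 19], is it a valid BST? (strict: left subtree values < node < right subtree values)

Level-order array: [46, 34, None, 17, 40, 8, 6, None, 42, 29, None, 19]
Validate using subtree bounds (lo, hi): at each node, require lo < value < hi,
then recurse left with hi=value and right with lo=value.
Preorder trace (stopping at first violation):
  at node 46 with bounds (-inf, +inf): OK
  at node 34 with bounds (-inf, 46): OK
  at node 17 with bounds (-inf, 34): OK
  at node 8 with bounds (-inf, 17): OK
  at node 29 with bounds (-inf, 8): VIOLATION
Node 29 violates its bound: not (-inf < 29 < 8).
Result: Not a valid BST


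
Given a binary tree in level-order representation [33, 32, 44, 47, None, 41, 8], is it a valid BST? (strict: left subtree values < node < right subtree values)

Level-order array: [33, 32, 44, 47, None, 41, 8]
Validate using subtree bounds (lo, hi): at each node, require lo < value < hi,
then recurse left with hi=value and right with lo=value.
Preorder trace (stopping at first violation):
  at node 33 with bounds (-inf, +inf): OK
  at node 32 with bounds (-inf, 33): OK
  at node 47 with bounds (-inf, 32): VIOLATION
Node 47 violates its bound: not (-inf < 47 < 32).
Result: Not a valid BST


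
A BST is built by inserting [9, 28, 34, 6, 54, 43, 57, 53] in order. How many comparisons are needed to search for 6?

Search path for 6: 9 -> 6
Found: True
Comparisons: 2


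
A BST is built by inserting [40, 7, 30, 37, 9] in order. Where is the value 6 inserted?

Starting tree (level order): [40, 7, None, None, 30, 9, 37]
Insertion path: 40 -> 7
Result: insert 6 as left child of 7
Final tree (level order): [40, 7, None, 6, 30, None, None, 9, 37]


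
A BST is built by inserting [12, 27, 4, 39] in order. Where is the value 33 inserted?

Starting tree (level order): [12, 4, 27, None, None, None, 39]
Insertion path: 12 -> 27 -> 39
Result: insert 33 as left child of 39
Final tree (level order): [12, 4, 27, None, None, None, 39, 33]


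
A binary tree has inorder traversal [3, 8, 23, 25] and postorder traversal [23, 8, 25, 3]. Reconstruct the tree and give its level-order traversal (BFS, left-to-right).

Inorder:   [3, 8, 23, 25]
Postorder: [23, 8, 25, 3]
Algorithm: postorder visits root last, so walk postorder right-to-left;
each value is the root of the current inorder slice — split it at that
value, recurse on the right subtree first, then the left.
Recursive splits:
  root=3; inorder splits into left=[], right=[8, 23, 25]
  root=25; inorder splits into left=[8, 23], right=[]
  root=8; inorder splits into left=[], right=[23]
  root=23; inorder splits into left=[], right=[]
Reconstructed level-order: [3, 25, 8, 23]


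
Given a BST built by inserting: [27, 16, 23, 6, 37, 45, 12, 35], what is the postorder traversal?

Tree insertion order: [27, 16, 23, 6, 37, 45, 12, 35]
Tree (level-order array): [27, 16, 37, 6, 23, 35, 45, None, 12]
Postorder traversal: [12, 6, 23, 16, 35, 45, 37, 27]


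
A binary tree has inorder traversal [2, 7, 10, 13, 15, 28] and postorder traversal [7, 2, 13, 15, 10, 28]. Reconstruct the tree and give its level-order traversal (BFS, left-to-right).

Inorder:   [2, 7, 10, 13, 15, 28]
Postorder: [7, 2, 13, 15, 10, 28]
Algorithm: postorder visits root last, so walk postorder right-to-left;
each value is the root of the current inorder slice — split it at that
value, recurse on the right subtree first, then the left.
Recursive splits:
  root=28; inorder splits into left=[2, 7, 10, 13, 15], right=[]
  root=10; inorder splits into left=[2, 7], right=[13, 15]
  root=15; inorder splits into left=[13], right=[]
  root=13; inorder splits into left=[], right=[]
  root=2; inorder splits into left=[], right=[7]
  root=7; inorder splits into left=[], right=[]
Reconstructed level-order: [28, 10, 2, 15, 7, 13]


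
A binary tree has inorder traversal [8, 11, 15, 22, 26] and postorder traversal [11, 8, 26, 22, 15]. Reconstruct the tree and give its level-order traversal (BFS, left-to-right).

Inorder:   [8, 11, 15, 22, 26]
Postorder: [11, 8, 26, 22, 15]
Algorithm: postorder visits root last, so walk postorder right-to-left;
each value is the root of the current inorder slice — split it at that
value, recurse on the right subtree first, then the left.
Recursive splits:
  root=15; inorder splits into left=[8, 11], right=[22, 26]
  root=22; inorder splits into left=[], right=[26]
  root=26; inorder splits into left=[], right=[]
  root=8; inorder splits into left=[], right=[11]
  root=11; inorder splits into left=[], right=[]
Reconstructed level-order: [15, 8, 22, 11, 26]


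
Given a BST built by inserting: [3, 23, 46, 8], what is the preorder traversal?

Tree insertion order: [3, 23, 46, 8]
Tree (level-order array): [3, None, 23, 8, 46]
Preorder traversal: [3, 23, 8, 46]


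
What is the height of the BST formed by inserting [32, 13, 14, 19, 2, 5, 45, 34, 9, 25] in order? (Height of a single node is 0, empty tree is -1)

Insertion order: [32, 13, 14, 19, 2, 5, 45, 34, 9, 25]
Tree (level-order array): [32, 13, 45, 2, 14, 34, None, None, 5, None, 19, None, None, None, 9, None, 25]
Compute height bottom-up (empty subtree = -1):
  height(9) = 1 + max(-1, -1) = 0
  height(5) = 1 + max(-1, 0) = 1
  height(2) = 1 + max(-1, 1) = 2
  height(25) = 1 + max(-1, -1) = 0
  height(19) = 1 + max(-1, 0) = 1
  height(14) = 1 + max(-1, 1) = 2
  height(13) = 1 + max(2, 2) = 3
  height(34) = 1 + max(-1, -1) = 0
  height(45) = 1 + max(0, -1) = 1
  height(32) = 1 + max(3, 1) = 4
Height = 4


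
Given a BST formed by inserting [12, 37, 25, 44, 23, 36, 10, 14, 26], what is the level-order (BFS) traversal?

Tree insertion order: [12, 37, 25, 44, 23, 36, 10, 14, 26]
Tree (level-order array): [12, 10, 37, None, None, 25, 44, 23, 36, None, None, 14, None, 26]
BFS from the root, enqueuing left then right child of each popped node:
  queue [12] -> pop 12, enqueue [10, 37], visited so far: [12]
  queue [10, 37] -> pop 10, enqueue [none], visited so far: [12, 10]
  queue [37] -> pop 37, enqueue [25, 44], visited so far: [12, 10, 37]
  queue [25, 44] -> pop 25, enqueue [23, 36], visited so far: [12, 10, 37, 25]
  queue [44, 23, 36] -> pop 44, enqueue [none], visited so far: [12, 10, 37, 25, 44]
  queue [23, 36] -> pop 23, enqueue [14], visited so far: [12, 10, 37, 25, 44, 23]
  queue [36, 14] -> pop 36, enqueue [26], visited so far: [12, 10, 37, 25, 44, 23, 36]
  queue [14, 26] -> pop 14, enqueue [none], visited so far: [12, 10, 37, 25, 44, 23, 36, 14]
  queue [26] -> pop 26, enqueue [none], visited so far: [12, 10, 37, 25, 44, 23, 36, 14, 26]
Result: [12, 10, 37, 25, 44, 23, 36, 14, 26]


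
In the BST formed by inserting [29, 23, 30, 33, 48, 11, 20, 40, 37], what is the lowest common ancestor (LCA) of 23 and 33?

Tree insertion order: [29, 23, 30, 33, 48, 11, 20, 40, 37]
Tree (level-order array): [29, 23, 30, 11, None, None, 33, None, 20, None, 48, None, None, 40, None, 37]
In a BST, the LCA of p=23, q=33 is the first node v on the
root-to-leaf path with p <= v <= q (go left if both < v, right if both > v).
Walk from root:
  at 29: 23 <= 29 <= 33, this is the LCA
LCA = 29


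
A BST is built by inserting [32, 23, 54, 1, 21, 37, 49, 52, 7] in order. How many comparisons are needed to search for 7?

Search path for 7: 32 -> 23 -> 1 -> 21 -> 7
Found: True
Comparisons: 5


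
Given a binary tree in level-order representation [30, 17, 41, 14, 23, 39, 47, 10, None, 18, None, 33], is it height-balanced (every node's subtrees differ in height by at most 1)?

Tree (level-order array): [30, 17, 41, 14, 23, 39, 47, 10, None, 18, None, 33]
Definition: a tree is height-balanced if, at every node, |h(left) - h(right)| <= 1 (empty subtree has height -1).
Bottom-up per-node check:
  node 10: h_left=-1, h_right=-1, diff=0 [OK], height=0
  node 14: h_left=0, h_right=-1, diff=1 [OK], height=1
  node 18: h_left=-1, h_right=-1, diff=0 [OK], height=0
  node 23: h_left=0, h_right=-1, diff=1 [OK], height=1
  node 17: h_left=1, h_right=1, diff=0 [OK], height=2
  node 33: h_left=-1, h_right=-1, diff=0 [OK], height=0
  node 39: h_left=0, h_right=-1, diff=1 [OK], height=1
  node 47: h_left=-1, h_right=-1, diff=0 [OK], height=0
  node 41: h_left=1, h_right=0, diff=1 [OK], height=2
  node 30: h_left=2, h_right=2, diff=0 [OK], height=3
All nodes satisfy the balance condition.
Result: Balanced


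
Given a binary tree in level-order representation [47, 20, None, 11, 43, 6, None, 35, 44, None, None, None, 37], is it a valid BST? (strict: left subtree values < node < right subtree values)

Level-order array: [47, 20, None, 11, 43, 6, None, 35, 44, None, None, None, 37]
Validate using subtree bounds (lo, hi): at each node, require lo < value < hi,
then recurse left with hi=value and right with lo=value.
Preorder trace (stopping at first violation):
  at node 47 with bounds (-inf, +inf): OK
  at node 20 with bounds (-inf, 47): OK
  at node 11 with bounds (-inf, 20): OK
  at node 6 with bounds (-inf, 11): OK
  at node 43 with bounds (20, 47): OK
  at node 35 with bounds (20, 43): OK
  at node 37 with bounds (35, 43): OK
  at node 44 with bounds (43, 47): OK
No violation found at any node.
Result: Valid BST


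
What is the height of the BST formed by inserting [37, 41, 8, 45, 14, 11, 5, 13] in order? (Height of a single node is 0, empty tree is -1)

Insertion order: [37, 41, 8, 45, 14, 11, 5, 13]
Tree (level-order array): [37, 8, 41, 5, 14, None, 45, None, None, 11, None, None, None, None, 13]
Compute height bottom-up (empty subtree = -1):
  height(5) = 1 + max(-1, -1) = 0
  height(13) = 1 + max(-1, -1) = 0
  height(11) = 1 + max(-1, 0) = 1
  height(14) = 1 + max(1, -1) = 2
  height(8) = 1 + max(0, 2) = 3
  height(45) = 1 + max(-1, -1) = 0
  height(41) = 1 + max(-1, 0) = 1
  height(37) = 1 + max(3, 1) = 4
Height = 4


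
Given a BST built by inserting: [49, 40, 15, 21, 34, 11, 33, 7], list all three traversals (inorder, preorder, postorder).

Tree insertion order: [49, 40, 15, 21, 34, 11, 33, 7]
Tree (level-order array): [49, 40, None, 15, None, 11, 21, 7, None, None, 34, None, None, 33]
Inorder (L, root, R): [7, 11, 15, 21, 33, 34, 40, 49]
Preorder (root, L, R): [49, 40, 15, 11, 7, 21, 34, 33]
Postorder (L, R, root): [7, 11, 33, 34, 21, 15, 40, 49]


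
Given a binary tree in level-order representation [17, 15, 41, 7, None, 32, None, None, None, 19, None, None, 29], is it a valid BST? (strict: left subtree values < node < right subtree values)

Level-order array: [17, 15, 41, 7, None, 32, None, None, None, 19, None, None, 29]
Validate using subtree bounds (lo, hi): at each node, require lo < value < hi,
then recurse left with hi=value and right with lo=value.
Preorder trace (stopping at first violation):
  at node 17 with bounds (-inf, +inf): OK
  at node 15 with bounds (-inf, 17): OK
  at node 7 with bounds (-inf, 15): OK
  at node 41 with bounds (17, +inf): OK
  at node 32 with bounds (17, 41): OK
  at node 19 with bounds (17, 32): OK
  at node 29 with bounds (19, 32): OK
No violation found at any node.
Result: Valid BST


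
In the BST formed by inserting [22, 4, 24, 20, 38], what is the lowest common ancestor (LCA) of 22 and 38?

Tree insertion order: [22, 4, 24, 20, 38]
Tree (level-order array): [22, 4, 24, None, 20, None, 38]
In a BST, the LCA of p=22, q=38 is the first node v on the
root-to-leaf path with p <= v <= q (go left if both < v, right if both > v).
Walk from root:
  at 22: 22 <= 22 <= 38, this is the LCA
LCA = 22


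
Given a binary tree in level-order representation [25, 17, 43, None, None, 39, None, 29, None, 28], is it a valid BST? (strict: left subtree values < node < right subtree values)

Level-order array: [25, 17, 43, None, None, 39, None, 29, None, 28]
Validate using subtree bounds (lo, hi): at each node, require lo < value < hi,
then recurse left with hi=value and right with lo=value.
Preorder trace (stopping at first violation):
  at node 25 with bounds (-inf, +inf): OK
  at node 17 with bounds (-inf, 25): OK
  at node 43 with bounds (25, +inf): OK
  at node 39 with bounds (25, 43): OK
  at node 29 with bounds (25, 39): OK
  at node 28 with bounds (25, 29): OK
No violation found at any node.
Result: Valid BST


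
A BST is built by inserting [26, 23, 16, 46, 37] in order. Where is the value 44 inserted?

Starting tree (level order): [26, 23, 46, 16, None, 37]
Insertion path: 26 -> 46 -> 37
Result: insert 44 as right child of 37
Final tree (level order): [26, 23, 46, 16, None, 37, None, None, None, None, 44]


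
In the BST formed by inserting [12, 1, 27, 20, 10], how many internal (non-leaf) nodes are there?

Tree built from: [12, 1, 27, 20, 10]
Tree (level-order array): [12, 1, 27, None, 10, 20]
Rule: An internal node has at least one child.
Per-node child counts:
  node 12: 2 child(ren)
  node 1: 1 child(ren)
  node 10: 0 child(ren)
  node 27: 1 child(ren)
  node 20: 0 child(ren)
Matching nodes: [12, 1, 27]
Count of internal (non-leaf) nodes: 3


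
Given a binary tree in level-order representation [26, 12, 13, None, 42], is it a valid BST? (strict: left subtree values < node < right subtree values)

Level-order array: [26, 12, 13, None, 42]
Validate using subtree bounds (lo, hi): at each node, require lo < value < hi,
then recurse left with hi=value and right with lo=value.
Preorder trace (stopping at first violation):
  at node 26 with bounds (-inf, +inf): OK
  at node 12 with bounds (-inf, 26): OK
  at node 42 with bounds (12, 26): VIOLATION
Node 42 violates its bound: not (12 < 42 < 26).
Result: Not a valid BST


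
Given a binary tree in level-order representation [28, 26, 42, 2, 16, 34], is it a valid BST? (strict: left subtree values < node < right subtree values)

Level-order array: [28, 26, 42, 2, 16, 34]
Validate using subtree bounds (lo, hi): at each node, require lo < value < hi,
then recurse left with hi=value and right with lo=value.
Preorder trace (stopping at first violation):
  at node 28 with bounds (-inf, +inf): OK
  at node 26 with bounds (-inf, 28): OK
  at node 2 with bounds (-inf, 26): OK
  at node 16 with bounds (26, 28): VIOLATION
Node 16 violates its bound: not (26 < 16 < 28).
Result: Not a valid BST
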